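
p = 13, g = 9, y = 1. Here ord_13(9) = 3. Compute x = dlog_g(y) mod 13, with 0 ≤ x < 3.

0

Successive powers of 9 modulo 13:
  9^0=1
So 9^0 ≡ 1 (mod 13), giving x = 0.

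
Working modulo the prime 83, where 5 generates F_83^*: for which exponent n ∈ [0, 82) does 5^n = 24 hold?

Successive powers of 5 modulo 83:
  5^0=1  5^1=5  5^2=25  5^3=42  5^4=44  5^5=54
  5^6=21  5^7=22  5^8=27  5^9=52  5^10=11  5^11=55
  5^12=26  5^13=47  5^14=69  5^15=13  5^16=65  5^17=76
  5^18=48  5^19=74  5^20=38  5^21=24
So 5^21 ≡ 24 (mod 83), giving n = 21.

21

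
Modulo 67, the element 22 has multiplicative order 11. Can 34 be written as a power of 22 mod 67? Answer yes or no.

⟨22⟩ has order 11; its elements mod 67 are {1, 9, 14, 15, 22, 24, 25, 40, 59, 62, 64}.
34 is not in this set.

no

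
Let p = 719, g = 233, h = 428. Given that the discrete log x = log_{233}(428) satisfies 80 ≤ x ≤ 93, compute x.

82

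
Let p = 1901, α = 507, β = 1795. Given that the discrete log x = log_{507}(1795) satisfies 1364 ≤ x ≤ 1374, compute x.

Compute 507^1364 mod 1901 = 1291, then multiply by 507 repeatedly:
  507^1364=1291  507^1365=593  507^1366=293  507^1367=273  507^1368=1539
  507^1369=863  507^1370=311  507^1371=1795
Found 1795 at exponent 1371.

1371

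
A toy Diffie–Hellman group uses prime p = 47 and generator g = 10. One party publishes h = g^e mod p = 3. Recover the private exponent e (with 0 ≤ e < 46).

Successive powers of 10 modulo 47:
  10^0=1  10^1=10  10^2=6  10^3=13  10^4=36  10^5=31
  10^6=28  10^7=45  10^8=27  10^9=35  10^10=21  10^11=22
  10^12=32  10^13=38  10^14=4  10^15=40  10^16=24  10^17=5
  10^18=3
So 10^18 ≡ 3 (mod 47), giving e = 18.

18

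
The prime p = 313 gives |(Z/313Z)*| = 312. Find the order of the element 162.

52

The order of 162 must divide p − 1 = 312 = 2^3 · 3 · 13.
Divisors: 1, 2, 3, 4, 6, 8, 12, 13, 24, 26, 39, 52, 78, 104, 156, 312.
Check each in increasing order: 162^1 ≡ 162;  162^2 ≡ 265;  162^3 ≡ 49;  162^4 ≡ 113;  162^6 ≡ 210;  162^8 ≡ 249;  162^12 ≡ 280;  162^13 ≡ 288;  162^24 ≡ 150;  162^26 ≡ 312;  162^39 ≡ 25;  162^52 ≡ 1.
Smallest exponent giving 1 is 52.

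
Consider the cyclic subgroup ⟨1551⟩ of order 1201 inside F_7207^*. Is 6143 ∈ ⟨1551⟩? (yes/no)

no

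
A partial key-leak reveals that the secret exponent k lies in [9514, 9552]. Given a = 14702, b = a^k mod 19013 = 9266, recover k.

Compute 14702^9514 mod 19013 = 5208, then multiply by 14702 repeatedly:
  14702^9514=5208  14702^9515=2665  14702^9516=14050  14702^9517=5868  14702^9518=9355
  14702^9519=16181  14702^9520=2406  14702^9521=8832  14702^9522=8287  14702^9523=170
  14702^9524=8637  14702^9525=12360  14702^9526=9479  14702^9527=13981  14702^9528=18132
  14702^9529=14404  14702^9530=814  14702^9531=8251  14702^9532=3262  14702^9533=7138
  14702^9534=10129  14702^9535=6742  14702^9536=6115  14702^9537=9266
Found 9266 at exponent 9537.

9537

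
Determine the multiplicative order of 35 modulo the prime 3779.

The order of 35 must divide p − 1 = 3778 = 2 · 1889.
Divisors: 1, 2, 1889, 3778.
Check each in increasing order: 35^1 ≡ 35;  35^2 ≡ 1225;  35^1889 ≡ 1.
Smallest exponent giving 1 is 1889.

1889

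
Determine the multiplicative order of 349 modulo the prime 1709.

122

The order of 349 must divide p − 1 = 1708 = 2^2 · 7 · 61.
Divisors: 1, 2, 4, 7, 14, 28, 61, 122, 244, 427, 854, 1708.
Check each in increasing order: 349^1 ≡ 349;  349^2 ≡ 462;  349^4 ≡ 1528;  349^7 ≡ 515;  349^14 ≡ 330;  349^28 ≡ 1233;  349^61 ≡ 1708;  349^122 ≡ 1.
Smallest exponent giving 1 is 122.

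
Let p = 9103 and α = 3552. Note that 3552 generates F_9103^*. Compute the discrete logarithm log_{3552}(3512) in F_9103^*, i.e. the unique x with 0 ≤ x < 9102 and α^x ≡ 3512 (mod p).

Baby-step giant-step with m = ceil(sqrt(9102)) = 96.
Baby table (3552^j mod 9103 for j=0..95):
  0:1  1:3552  2:9049  3:8458  4:2916  5:7521  6:6390  7:3501
  8:854  9:2109  10:8502  11:4453  12:5145  13:5319  14:4363  15:4070
  16:1076  17:7795  18:5617  19:6911  20:6184  21:29  22:2875  23:7537
  24:8604  25:2637  26:8740  27:3250  28:1396  29:6560  30:6543  31:777
  32:1695  33:3557  34:8603  35:8188  36:8794  37:3895  38:7583  39:8142
  40:153  41:6379  42:841  43:1448  44:101  45:3735  46:3649  47:7679
  48:3220  49:4072  50:8180  51:7687  52:4327  53:3640  54:3020  55:3706
  56:774  57:142  58:3719  59:1435  60:8543  61:4437  62:2931  63:6183
  64:5580  65:2929  66:8182  67:5688  68:4219  69:2350  70:8852  71:542
  72:4451  73:7144  74:5427  75:5653  76:7341  77:4240  78:4118  79:7718
  80:5203  81:1966  82:1231  83:3072  84:6350  85:7069  86:3014  87:600
  88:1098  89:4012  90:4429  91:1824  92:6615  93:1637  94:6910  95:2632
Giant step factor: 3552^(-96) ≡ 4387 (mod 9103).
Scan 3512·4387^i mod 9103 for i = 0, 1, …:
  i=0: 3512   i=1: 4868   i=2: 278   i=3: 8887
  i=4: 8223   i=5: 8215   i=6: 428   i=7: 2418
  i=8: 2771   i=9: 3872     …   i=74: 8297
  i=75: 5145
Match at i=75, j=12: x = 75·96 + 12 = 7212.

7212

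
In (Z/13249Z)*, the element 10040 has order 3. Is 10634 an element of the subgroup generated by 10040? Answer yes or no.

no

⟨10040⟩ has order 3; its elements mod 13249 are {1, 3208, 10040}.
10634 is not in this set.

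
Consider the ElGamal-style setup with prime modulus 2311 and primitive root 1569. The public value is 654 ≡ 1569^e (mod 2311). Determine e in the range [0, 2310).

1493

Baby-step giant-step with m = ceil(sqrt(2310)) = 49.
Baby table (1569^j mod 2311 for j=0..48):
  0:1  1:1569  2:546  3:1604  4:2308  5:2226  6:673  7:2121
  8:9  9:255  10:292  11:570  12:2284  13:1546  14:1435  15:601
  16:81  17:2295  18:317  19:508  20:2068  21:48  22:1360  23:787
  24:729  25:2167  26:542  27:2261  28:124  29:432  30:685  31:150
  32:1939  33:1015  34:256  35:1861  36:1116  37:1577  38:1543  39:1350
  40:1274  41:2202  42:2304  43:572  44:800  45:327  46:21  47:595
  48:2222
Giant step factor: 1569^(-49) ≡ 2066 (mod 2311).
Scan 654·2066^i mod 2311 for i = 0, 1, …:
  i=0: 654   i=1: 1540   i=2: 1704   i=3: 811
  i=4: 51   i=5: 1371   i=6: 1511   i=7: 1876
  i=8: 269   i=9: 1114     …   i=29: 2138
  i=30: 787
Match at i=30, j=23: e = 30·49 + 23 = 1493.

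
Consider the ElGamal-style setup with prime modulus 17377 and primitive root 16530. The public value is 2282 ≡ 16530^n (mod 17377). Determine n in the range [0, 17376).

15796

Baby-step giant-step with m = ceil(sqrt(17376)) = 132.
Baby table (16530^j mod 17377 for j=0..131):
  0:1  1:16530  2:4952  3:10890  4:3357  5:6449  6:11452  7:13899
  8:9153  9:14928  10:6440  11:1698  12:4085  13:15405  14:2092  15:530
  16:2892  17:633  18:2536  19:6756  20:12078  21:4987  22:15999  23:2907
  24:5305  25:7308  26:13713  27:10302  28:14837  29:14009  30:2868  31:3584
  32:5327  33:6051  34:1018  35:6604  36:1806  37:16871  38:11534  39:13953
  40:15546  41:4304  42:3682  43:9206  44:4791  45:8241  46:5427  47:8236
  48:9662  49:853  50:7343  51:1445  52:9852  53:13693  54:9865  55:2682
  56:4733  57:5236  58:13620  59:2188  60:6103  61:9105  62:3453  63:12022
  64:288  65:16719  66:1262  67:8460  68:11081  69:15350  70:13923  71:6202
  72:12137  73:7145  74:12758  75:2468  76:12221  77:5505  78:11678  79:13624
  80:16177  81:8534  82:534  83:16881  84:3064  85:11342  86:2807  87:3120
  88:16041  89:2087  90:4765  91:12886  92:15691  93:3128  94:9265  95:6949
  96:5000  97:4988  98:15152  99:7859  100:16195  101:10665  102:2785  103:4377
  104:11359  105:5785  106:419  107:10024  108:7025  109:10136  110:16423  111:8696
  112:2336  113:2386  114:12167  115:16489  116:4925  117:16382  118:8669  119:7828
  120:7698  121:13546  122:12735  123:4572  124:2587  125:15690  126:3975  127:4313
  128:13436  129:1643  130:15916  131:3700
Giant step factor: 16530^(-132) ≡ 13214 (mod 17377).
Scan 2282·13214^i mod 17377 for i = 0, 1, …:
  i=0: 2282   i=1: 5253   i=2: 9404   i=3: 1529
  i=4: 12132   i=5: 9423   i=6: 9317   i=7: 16170
  i=8: 2788   i=9: 1392     …   i=118: 6512
  i=119: 16041
Match at i=119, j=88: n = 119·132 + 88 = 15796.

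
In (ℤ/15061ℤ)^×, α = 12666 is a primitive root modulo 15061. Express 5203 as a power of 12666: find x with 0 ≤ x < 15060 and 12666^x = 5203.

11454

Baby-step giant-step with m = ceil(sqrt(15060)) = 123.
Baby table (12666^j mod 15061 for j=0..122):
  0:1  1:12666  2:12845  3:5848  4:770  5:8353  6:10634  7:14782
  8:5521  9:763  10:10057  11:11085  12:3968  13:131  14:2536  15:10924
  16:13038  17:10504  18:9851  19:7442  20:8634  21:323  22:9587  23:7160
  24:6279  25:7734  26:2100  27:874  28:249  29:6085  30:5473  31:10296
  32:10998  33:1479  34:12191  35:5834  36:4178  37:9255  38:4067  39:4002
  40:9067  41:2497  42:13963  43:9096  44:8347  45:9943  46:13017  47:555
  48:11204  49:5122  50:7525  51:5642  52:12188  53:13019  54:10826  55:6772
  56:1757  57:9065  58:7287  59:3334  60:12461  61:6807  62:8298  63:6810
  64:1113  65:162  66:3596  67:2472  68:13594  69:4252  70:12757  71:5754
  72:15046  73:5803  74:3118  75:2646  76:3511  77:10254  78:6161  79:4185
  80:7551  81:3616  82:14816  83:14457  84:724  85:13096  86:7143  87:1811
  88:223  89:8111  90:2845  91:8858  92:6039  93:10216  94:6805  95:13088
  96:11242  97:4478  98:13683  99:1951  100:11326  101:14152  102:8271  103:11231
  104:701  105:7937  106:12928  107:2856  108:12635  109:11785  110:14300  111:214
  112:14605  113:7728  114:1409  115:14170  116:10344  117:1465  118:538  119:6736
  120:12672  121:13536  122:7613
Giant step factor: 12666^(-123) ≡ 470 (mod 15061).
Scan 5203·470^i mod 15061 for i = 0, 1, …:
  i=0: 5203   i=1: 5528   i=2: 7668   i=3: 4381
  i=4: 10774   i=5: 3284   i=6: 7258   i=7: 7474
  i=8: 3567   i=9: 4719     …   i=92: 6304
  i=93: 10924
Match at i=93, j=15: x = 93·123 + 15 = 11454.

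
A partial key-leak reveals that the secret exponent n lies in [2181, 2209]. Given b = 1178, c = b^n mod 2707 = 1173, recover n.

Compute 1178^2181 mod 2707 = 26, then multiply by 1178 repeatedly:
  1178^2181=26  1178^2182=851  1178^2183=888  1178^2184=1162  1178^2185=1801
  1178^2186=1997  1178^2187=83  1178^2188=322  1178^2189=336  1178^2190=586
  1178^2191=23  1178^2192=24  1178^2193=1202  1178^2194=195  1178^2195=2322
  1178^2196=1246  1178^2197=594  1178^2198=1326  1178^2199=89  1178^2200=1976
  1178^2201=2415  1178^2202=2520  1178^2203=1688  1178^2204=1526  1178^2205=180
  1178^2206=894  1178^2207=109  1178^2208=1173
Found 1173 at exponent 2208.

2208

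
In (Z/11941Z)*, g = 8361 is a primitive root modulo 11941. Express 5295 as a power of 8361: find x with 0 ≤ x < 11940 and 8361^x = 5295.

9086

Baby-step giant-step with m = ceil(sqrt(11940)) = 110.
Baby table (8361^j mod 11941 for j=0..109):
  0:1  1:8361  2:3707  3:7332  4:9699  5:2008  6:11783  7:4413
  8:11344  9:11762  10:7947  11:5143  12:1082  13:7265  14:10739  15:4400
  16:10120  17:11335  18:8159  19:10407  20:10801  21:9319  22:1134  23:220
  24:506  25:3552  26:1005  27:8282  28:11884  29:1063  30:3639  31:11
  32:8384  33:4954  34:9006  35:11161  36:10147  37:10203  38:779  39:5374
  40:9972  41:3830  42:8809  43:11902  44:8269  45:10660  46:636  47:3851
  48:5275  49:6162  50:7008  51:11342  52:6981  53:533  54:2420  55:5566
  56:3249  57:11055  58:7515  59:11314  60:11693  61:4206  62:121  63:8637
  64:6730  65:3538  66:3361  67:4148  68:4764  69:8569  70:11350  71:2223
  72:6307  73:1371  74:11512  75:7372  76:9791  77:6996  78:6538  79:10261
  80:8077  81:5442  82:5352  83:5145  84:5863  85:2738  86:1521  87:11857
  88:2195  89:11019  90:5044  91:9213  92:10443  93:1331  94:11420  95:2384
  96:3095  97:1148  98:9805  99:4640  100:10672  101:5440  102:571  103:9672
  104:3140  105:7222  106:9446  107:232  108:5310  109:272
Giant step factor: 8361^(-110) ≡ 7173 (mod 11941).
Scan 5295·7173^i mod 11941 for i = 0, 1, …:
  i=0: 5295   i=1: 8655   i=2: 1056   i=3: 4094
  i=4: 3343   i=5: 1811   i=6: 10436   i=7: 11240
  i=8: 10829   i=9: 212     …   i=81: 5802
  i=82: 3361
Match at i=82, j=66: x = 82·110 + 66 = 9086.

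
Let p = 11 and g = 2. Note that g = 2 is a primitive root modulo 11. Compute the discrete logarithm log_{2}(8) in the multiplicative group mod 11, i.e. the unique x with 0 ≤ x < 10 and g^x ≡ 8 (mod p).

3

Successive powers of 2 modulo 11:
  2^0=1  2^1=2  2^2=4  2^3=8
So 2^3 ≡ 8 (mod 11), giving x = 3.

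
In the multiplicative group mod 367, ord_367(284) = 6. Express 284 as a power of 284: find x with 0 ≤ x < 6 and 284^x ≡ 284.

1

Successive powers of 284 modulo 367:
  284^0=1  284^1=284
So 284^1 ≡ 284 (mod 367), giving x = 1.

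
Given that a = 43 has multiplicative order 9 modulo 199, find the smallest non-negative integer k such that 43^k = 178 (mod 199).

5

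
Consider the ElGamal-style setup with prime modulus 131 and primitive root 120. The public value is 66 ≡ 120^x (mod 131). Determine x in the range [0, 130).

29

Successive powers of 120 modulo 131:
  120^0=1  120^1=120  120^2=121  120^3=110  120^4=100  120^5=79
  120^6=48  120^7=127  120^8=44  120^9=40  120^10=84  120^11=124
  120^12=77  120^13=70  120^14=16  120^15=86  120^16=102  120^17=57
  120^18=28  120^19=85  120^20=113  120^21=67  120^22=49  120^23=116
  120^24=34  120^25=19  120^26=53  120^27=72  120^28=125  120^29=66
So 120^29 ≡ 66 (mod 131), giving x = 29.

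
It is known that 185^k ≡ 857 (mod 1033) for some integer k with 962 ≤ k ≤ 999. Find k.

Compute 185^962 mod 1033 = 688, then multiply by 185 repeatedly:
  185^962=688  185^963=221  185^964=598  185^965=99  185^966=754
  185^967=35  185^968=277  185^969=628  185^970=484  185^971=702
  185^972=745  185^973=436  185^974=86  185^975=415  185^976=333
  185^977=658  185^978=869  185^979=650  185^980=422  185^981=595
  185^982=577  185^983=346  185^984=997  185^985=571  185^986=269
  185^987=181  185^988=429  185^989=857
Found 857 at exponent 989.

989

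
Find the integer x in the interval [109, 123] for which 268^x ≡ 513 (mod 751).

Compute 268^109 mod 751 = 602, then multiply by 268 repeatedly:
  268^109=602  268^110=622  268^111=725  268^112=542  268^113=313
  268^114=523  268^115=478  268^116=434  268^117=658  268^118=610
  268^119=513
Found 513 at exponent 119.

119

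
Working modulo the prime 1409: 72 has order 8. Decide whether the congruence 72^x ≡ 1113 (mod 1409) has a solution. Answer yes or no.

no

⟨72⟩ has order 8; its elements mod 1409 are {1, 72, 137, 452, 957, 1272, 1337, 1408}.
1113 is not in this set.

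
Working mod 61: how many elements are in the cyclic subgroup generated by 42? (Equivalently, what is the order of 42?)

The order of 42 must divide p − 1 = 60 = 2^2 · 3 · 5.
Divisors: 1, 2, 3, 4, 5, 6, 10, 12, 15, 20, 30, 60.
Check each in increasing order: 42^1 ≡ 42;  42^2 ≡ 56;  42^3 ≡ 34;  42^4 ≡ 25;  42^5 ≡ 13;  42^6 ≡ 58;  42^10 ≡ 47;  42^12 ≡ 9;  42^15 ≡ 1.
Smallest exponent giving 1 is 15.

15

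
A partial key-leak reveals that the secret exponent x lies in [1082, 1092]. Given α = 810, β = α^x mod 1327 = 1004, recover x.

Compute 810^1082 mod 1327 = 136, then multiply by 810 repeatedly:
  810^1082=136  810^1083=19  810^1084=793  810^1085=62  810^1086=1121
  810^1087=342  810^1088=1004
Found 1004 at exponent 1088.

1088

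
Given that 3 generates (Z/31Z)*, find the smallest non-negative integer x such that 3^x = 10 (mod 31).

Successive powers of 3 modulo 31:
  3^0=1  3^1=3  3^2=9  3^3=27  3^4=19  3^5=26
  3^6=16  3^7=17  3^8=20  3^9=29  3^10=25  3^11=13
  3^12=8  3^13=24  3^14=10
So 3^14 ≡ 10 (mod 31), giving x = 14.

14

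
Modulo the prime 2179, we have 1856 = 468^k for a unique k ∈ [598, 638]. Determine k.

Compute 468^598 mod 2179 = 936, then multiply by 468 repeatedly:
  468^598=936  468^599=69  468^600=1786  468^601=1291  468^602=605
  468^603=2049  468^604=172  468^605=2052  468^606=1576  468^607=1066
  468^608=2076  468^609=1913  468^610=1894  468^611=1718  468^612=2152
  468^613=438  468^614=158  468^615=2037  468^616=1093  468^617=1638
  468^618=1755  468^619=2036  468^620=625  468^621=514  468^622=862
  468^623=301  468^624=1412  468^625=579  468^626=776  468^627=1454
  468^628=624  468^629=46  468^630=1917  468^631=1587  468^632=1856
Found 1856 at exponent 632.

632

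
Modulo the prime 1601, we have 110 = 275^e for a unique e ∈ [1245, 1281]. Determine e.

Compute 275^1245 mod 1601 = 284, then multiply by 275 repeatedly:
  275^1245=284  275^1246=1252  275^1247=85  275^1248=961  275^1249=110
Found 110 at exponent 1249.

1249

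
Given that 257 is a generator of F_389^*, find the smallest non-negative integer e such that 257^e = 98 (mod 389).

83

Baby-step giant-step with m = ceil(sqrt(388)) = 20.
Baby table (257^j mod 389 for j=0..19):
  0:1  1:257  2:308  3:189  4:337  5:251  6:322  7:286
  8:370  9:174  10:372  11:299  12:210  13:288  14:106  15:12
  16:361  17:195  18:323  19:154
Giant step factor: 257^(-20) ≡ 35 (mod 389).
Scan 98·35^i mod 389 for i = 0, 1, …:
  i=0: 98   i=1: 318   i=2: 238   i=3: 161
  i=4: 189
Match at i=4, j=3: e = 4·20 + 3 = 83.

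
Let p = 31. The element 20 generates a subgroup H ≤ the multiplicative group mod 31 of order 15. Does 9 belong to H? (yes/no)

⟨20⟩ has order 15; its elements mod 31 are {1, 2, 4, 5, 7, 8, 9, 10, 14, 16, 18, 19, 20, 25, 28}.
9 is in this set.

yes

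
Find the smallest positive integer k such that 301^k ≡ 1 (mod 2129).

2128

The order of 301 must divide p − 1 = 2128 = 2^4 · 7 · 19.
Divisors: 1, 2, 4, 7, 8, 14, 16, 19, 28, 38, 56, 76, 112, 133, 152, 266, 304, 532, 1064, 2128.
Check each in increasing order: 301^1 ≡ 301;  301^2 ≡ 1183;  301^4 ≡ 736;  301^7 ≡ 1446;  301^8 ≡ 930;  301^14 ≡ 238;  301^16 ≡ 526;  301^19 ≡ 883;  301^28 ≡ 1290;  301^38 ≡ 475;  301^56 ≡ 1351;  301^76 ≡ 2080;  301^112 ≡ 648;  301^133 ≡ 1541;  301^152 ≡ 272;  301^266 ≡ 846;  301^304 ≡ 1598;  301^532 ≡ 372;  301^1064 ≡ 2128;  301^2128 ≡ 1.
Smallest exponent giving 1 is 2128.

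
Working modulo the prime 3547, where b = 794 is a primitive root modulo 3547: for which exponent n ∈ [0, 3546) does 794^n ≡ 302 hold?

Baby-step giant-step with m = ceil(sqrt(3546)) = 60.
Baby table (794^j mod 3547 for j=0..59):
  0:1  1:794  2:2617  3:2903  4:2979  5:3024  6:3284  7:451
  8:3394  9:2663  10:410  11:2763  12:1776  13:1985  14:1222  15:1937
  16:2127  17:466  18:1116  19:2901  20:1391  21:1337  22:1025  23:1587
  24:893  25:3189  26:3055  27:3069  28:3544  29:1165  30:2790  31:1932
  32:1704  33:1569  34:789  35:2194  36:459  37:2652  38:2317  39:2352
  40:1766  41:1139  42:3428  43:1283  44:713  45:2149  46:199  47:1938
  48:2921  49:3083  50:472  51:2333  52:868  53:1074  54:1476  55:1434
  56:9  57:52  58:2271  59:1298
Giant step factor: 794^(-60) ≡ 1412 (mod 3547).
Scan 302·1412^i mod 3547 for i = 0, 1, …:
  i=0: 302   i=1: 784   i=2: 344   i=3: 3336
  i=4: 16   i=5: 1310   i=6: 1733   i=7: 3113
  i=8: 823   i=9: 2207     …   i=29: 1460
  i=30: 713
Match at i=30, j=44: n = 30·60 + 44 = 1844.

1844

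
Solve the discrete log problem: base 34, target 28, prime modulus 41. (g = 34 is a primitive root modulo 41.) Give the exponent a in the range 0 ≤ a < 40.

Successive powers of 34 modulo 41:
  34^0=1  34^1=34  34^2=8  34^3=26  34^4=23  34^5=3
  34^6=20  34^7=24  34^8=37  34^9=28
So 34^9 ≡ 28 (mod 41), giving a = 9.

9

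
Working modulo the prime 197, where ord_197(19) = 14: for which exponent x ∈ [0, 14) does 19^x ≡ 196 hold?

7

Successive powers of 19 modulo 197:
  19^0=1  19^1=19  19^2=164  19^3=161  19^4=104  19^5=6
  19^6=114  19^7=196
So 19^7 ≡ 196 (mod 197), giving x = 7.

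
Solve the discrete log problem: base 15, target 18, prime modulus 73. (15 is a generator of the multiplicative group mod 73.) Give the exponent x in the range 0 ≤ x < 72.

Baby-step giant-step with m = ceil(sqrt(72)) = 9.
Baby table (15^j mod 73 for j=0..8):
  0:1  1:15  2:6  3:17  4:36  5:29  6:70  7:28
  8:55
Giant step factor: 15^(-9) ≡ 10 (mod 73).
Scan 18·10^i mod 73 for i = 0, 1, …:
  i=0: 18   i=1: 34   i=2: 48   i=3: 42
  i=4: 55
Match at i=4, j=8: x = 4·9 + 8 = 44.

44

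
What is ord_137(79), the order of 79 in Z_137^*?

136

The order of 79 must divide p − 1 = 136 = 2^3 · 17.
Divisors: 1, 2, 4, 8, 17, 34, 68, 136.
Check each in increasing order: 79^1 ≡ 79;  79^2 ≡ 76;  79^4 ≡ 22;  79^8 ≡ 73;  79^17 ≡ 127;  79^34 ≡ 100;  79^68 ≡ 136;  79^136 ≡ 1.
Smallest exponent giving 1 is 136.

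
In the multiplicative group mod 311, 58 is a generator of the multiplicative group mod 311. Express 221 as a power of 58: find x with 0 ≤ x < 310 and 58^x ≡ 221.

117

Baby-step giant-step with m = ceil(sqrt(310)) = 18.
Baby table (58^j mod 311 for j=0..17):
  0:1  1:58  2:254  3:115  4:139  5:287  6:163  7:124
  8:39  9:85  10:265  11:131  12:134  13:308  14:137  15:171
  16:277  17:205
Giant step factor: 58^(-18) ≡ 108 (mod 311).
Scan 221·108^i mod 311 for i = 0, 1, …:
  i=0: 221   i=1: 232   i=2: 176   i=3: 37
  i=4: 264   i=5: 211   i=6: 85
Match at i=6, j=9: x = 6·18 + 9 = 117.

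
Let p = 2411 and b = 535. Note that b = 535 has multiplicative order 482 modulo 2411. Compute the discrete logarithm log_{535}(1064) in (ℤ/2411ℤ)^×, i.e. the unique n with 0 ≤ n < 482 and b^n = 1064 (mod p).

Baby-step giant-step with m = ceil(sqrt(482)) = 22.
Baby table (535^j mod 2411 for j=0..21):
  0:1  1:535  2:1727  3:532  4:122  5:173  6:937  7:2218
  8:418  9:1818  10:997  11:564  12:365  13:2395  14:1084  15:1300
  16:1132  17:459  18:2054  19:1885  20:677  21:545
Giant step factor: 535^(-22) ≡ 170 (mod 2411).
Scan 1064·170^i mod 2411 for i = 0, 1, …:
  i=0: 1064   i=1: 55   i=2: 2117   i=3: 651
  i=4: 2175   i=5: 867   i=6: 319   i=7: 1188
  i=8: 1847   i=9: 560     …   i=18: 1183
  i=19: 997
Match at i=19, j=10: n = 19·22 + 10 = 428.

428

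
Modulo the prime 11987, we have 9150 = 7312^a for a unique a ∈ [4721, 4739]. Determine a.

4722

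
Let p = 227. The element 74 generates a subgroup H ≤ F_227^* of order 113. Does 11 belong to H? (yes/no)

11 ∈ ⟨74⟩ iff 11^113 ≡ 1 (mod 227), since |⟨74⟩| = 113.
11^113 mod 227 = 1.
Since 1 = 1, 11 lies in the subgroup.

yes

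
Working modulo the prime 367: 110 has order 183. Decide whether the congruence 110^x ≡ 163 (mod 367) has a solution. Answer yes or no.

no

163 ∈ ⟨110⟩ iff 163^183 ≡ 1 (mod 367), since |⟨110⟩| = 183.
163^183 mod 367 = 366.
Since 366 ≠ 1, 163 does not lie in the subgroup.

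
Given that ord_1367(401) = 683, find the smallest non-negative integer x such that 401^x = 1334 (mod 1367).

Baby-step giant-step with m = ceil(sqrt(683)) = 27.
Baby table (401^j mod 1367 for j=0..26):
  0:1  1:401  2:862  3:1178  4:763  5:1122  6:179  7:695
  8:1194  9:344  10:1244  11:1256  12:600  13:8  14:474  15:61
  16:1222  17:636  18:774  19:65  20:92  21:1350  22:18  23:383
  24:479  25:699  26:64
Giant step factor: 401^(-27) ≡ 407 (mod 1367).
Scan 1334·407^i mod 1367 for i = 0, 1, …:
  i=0: 1334   i=1: 239   i=2: 216   i=3: 424
  i=4: 326   i=5: 83   i=6: 973   i=7: 948
  i=8: 342   i=9: 1127     …   i=15: 987
  i=16: 1178
Match at i=16, j=3: x = 16·27 + 3 = 435.

435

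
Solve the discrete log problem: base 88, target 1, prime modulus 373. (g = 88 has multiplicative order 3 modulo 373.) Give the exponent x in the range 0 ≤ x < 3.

Successive powers of 88 modulo 373:
  88^0=1
So 88^0 ≡ 1 (mod 373), giving x = 0.

0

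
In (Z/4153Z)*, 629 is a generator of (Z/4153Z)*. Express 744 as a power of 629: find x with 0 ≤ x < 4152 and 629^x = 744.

Baby-step giant-step with m = ceil(sqrt(4152)) = 65.
Baby table (629^j mod 4153 for j=0..64):
  0:1  1:629  2:1106  3:2123  4:2254  5:1593  6:1124  7:986
  8:1397  9:2430  10:166  11:589  12:864  13:3566  14:394  15:2799
  16:3852  17:1709  18:3487  19:539  20:2638  21:2255  22:2222  23:2230
  24:3109  25:3651  26:4023  27:1290  28:1575  29:2261  30:1843  31:560
  32:3388  33:563  34:1122  35:3881  36:3338  37:2337  38:3964  39:1556
  40:2769  41:1594  42:1753  43:2092  44:3520  45:531  46:1759  47:1713
  48:1850  49:810  50:2824  51:2965  52:288  53:2573  54:2900  55:933
  56:1284  57:1954  58:3931  59:1564  60:3648  61:2136  62:2125  63:3512
  64:3805
Giant step factor: 629^(-65) ≡ 273 (mod 4153).
Scan 744·273^i mod 4153 for i = 0, 1, …:
  i=0: 744   i=1: 3768   i=2: 2873   i=3: 3565
  i=4: 1443   i=5: 3557   i=6: 3412   i=7: 1204
  i=8: 605   i=9: 3198     …   i=13: 2351
  i=14: 2261
Match at i=14, j=29: x = 14·65 + 29 = 939.

939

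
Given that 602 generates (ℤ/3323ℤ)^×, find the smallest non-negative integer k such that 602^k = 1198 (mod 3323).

3018

Baby-step giant-step with m = ceil(sqrt(3322)) = 58.
Baby table (602^j mod 3323 for j=0..57):
  0:1  1:602  2:197  3:2289  4:2256  5:2328  6:2473  7:42
  8:2023  9:1628  10:3094  11:1708  12:1409  13:853  14:1764  15:1891
  16:1916  17:351  18:1953  19:2687  20:2596  21:982  22:2993  23:720
  24:1450  25:2274  26:3195  27:2696  28:1368  29:2755  30:333  31:1086
  32:2464  33:1270  34:250  35:965  36:2728  37:694  38:2413  39:475
  40:172  41:531  42:654  43:1594  44:2564  45:1656  46:12  47:578
  48:2364  49:884  50:488  51:1352  52:3092  53:504  54:1015  55:2921
  56:575  57:558
Giant step factor: 602^(-58) ≡ 1894 (mod 3323).
Scan 1198·1894^i mod 3323 for i = 0, 1, …:
  i=0: 1198   i=1: 2726   i=2: 2425   i=3: 564
  i=4: 1533   i=5: 2523   i=6: 88   i=7: 522
  i=8: 1737   i=9: 108     …   i=51: 1230
  i=52: 197
Match at i=52, j=2: k = 52·58 + 2 = 3018.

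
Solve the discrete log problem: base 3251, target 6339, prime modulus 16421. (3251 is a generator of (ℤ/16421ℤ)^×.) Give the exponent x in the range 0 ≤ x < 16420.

Baby-step giant-step with m = ceil(sqrt(16420)) = 129.
Baby table (3251^j mod 16421 for j=0..128):
  0:1  1:3251  2:10298  3:12800  4:1986  5:3033  6:7683  7:1092
  8:3156  9:13452  10:3329  11:1140  12:11415  13:15126  14:10152  15:14363
  16:9210  17:6227  18:13305  19:1641  20:14487  21:1809  22:2341  23:7668
  24:1590  25:12896  26:2083  27:6381  28:4908  29:11117  30:15167  31:12075
  32:9635  33:8538  34:5548  35:6290  36:4645  37:9996  38:16258  39:11980
  40:12789  41:15488  42:4702  43:14672  44:12088  45:2635  46:11044  47:7738
  48:15687  49:11232  50:11349  51:14033  52:3745  53:7034  54:9502  55:3101
  56:15278  57:11674  58:3243  59:711  60:12521  61:14533  62:3566  63:16261
  64:5312  65:10841  66:4625  67:10660  68:7350  69:2295  70:5911  71:4091
  72:15252  73:9253  74:14652  75:12752  76:10148  77:1359  78:860  79:4290
  80:5361  81:5930  82:176  83:13862  84:6138  85:3123  86:4695  87:8336
  88:5686  89:11561  90:13563  91:2928  92:11169  93:3588  94:5678  95:1974
  96:13284  97:15475  98:11702  99:12166  100:9898  101:9659  102:4457  103:6385
  104:1491  105:3046  106:683  107:3598  108:5346  109:6428  110:9916  111:2493
  112:9190  113:6891  114:4397  115:8377  116:7609  117:6833  118:12891  119:2249
  120:4154  121:6592  122:1187  123:2  124:6502  125:4175  126:9179  127:3972
  128:6066
Giant step factor: 3251^(-129) ≡ 14024 (mod 16421).
Scan 6339·14024^i mod 16421 for i = 0, 1, …:
  i=0: 6339   i=1: 11263   i=2: 15134   i=3: 14212
  i=4: 7411   i=5: 3355   i=6: 4355   i=7: 4821
  i=8: 4447   i=9: 14191     …   i=31: 2184
  i=32: 3251
Match at i=32, j=1: x = 32·129 + 1 = 4129.

4129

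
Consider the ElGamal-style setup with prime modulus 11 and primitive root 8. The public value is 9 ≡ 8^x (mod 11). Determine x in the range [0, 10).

Successive powers of 8 modulo 11:
  8^0=1  8^1=8  8^2=9
So 8^2 ≡ 9 (mod 11), giving x = 2.

2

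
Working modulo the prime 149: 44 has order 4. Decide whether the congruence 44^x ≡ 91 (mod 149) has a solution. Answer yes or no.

no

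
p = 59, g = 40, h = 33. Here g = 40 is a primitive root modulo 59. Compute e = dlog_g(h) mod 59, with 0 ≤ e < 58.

Baby-step giant-step with m = ceil(sqrt(58)) = 8.
Baby table (40^j mod 59 for j=0..7):
  0:1  1:40  2:7  3:44  4:49  5:13  6:48  7:32
Giant step factor: 40^(-8) ≡ 36 (mod 59).
Scan 33·36^i mod 59 for i = 0, 1, …:
  i=0: 33   i=1: 8   i=2: 52   i=3: 43
  i=4: 14   i=5: 32
Match at i=5, j=7: e = 5·8 + 7 = 47.

47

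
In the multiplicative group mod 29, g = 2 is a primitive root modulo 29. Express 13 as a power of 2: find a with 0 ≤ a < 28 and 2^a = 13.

18

Successive powers of 2 modulo 29:
  2^0=1  2^1=2  2^2=4  2^3=8  2^4=16  2^5=3
  2^6=6  2^7=12  2^8=24  2^9=19  2^10=9  2^11=18
  2^12=7  2^13=14  2^14=28  2^15=27  2^16=25  2^17=21
  2^18=13
So 2^18 ≡ 13 (mod 29), giving a = 18.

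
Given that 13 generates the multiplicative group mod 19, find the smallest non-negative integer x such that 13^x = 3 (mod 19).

Successive powers of 13 modulo 19:
  13^0=1  13^1=13  13^2=17  13^3=12  13^4=4  13^5=14
  13^6=11  13^7=10  13^8=16  13^9=18  13^10=6  13^11=2
  13^12=7  13^13=15  13^14=5  13^15=8  13^16=9  13^17=3
So 13^17 ≡ 3 (mod 19), giving x = 17.

17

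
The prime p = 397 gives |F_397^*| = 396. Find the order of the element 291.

66

The order of 291 must divide p − 1 = 396 = 2^2 · 3^2 · 11.
Divisors: 1, 2, 3, 4, 6, 9, 11, 12, 18, 22, 33, 36, 44, 66, 99, 132, 198, 396.
Check each in increasing order: 291^1 ≡ 291;  291^2 ≡ 120;  291^3 ≡ 381;  291^4 ≡ 108;  291^6 ≡ 256;  291^9 ≡ 271;  291^11 ≡ 363;  291^12 ≡ 31;  291^18 ≡ 393;  291^22 ≡ 362;  291^33 ≡ 396;  291^36 ≡ 16;  291^44 ≡ 34;  291^66 ≡ 1.
Smallest exponent giving 1 is 66.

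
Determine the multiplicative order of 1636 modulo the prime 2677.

The order of 1636 must divide p − 1 = 2676 = 2^2 · 3 · 223.
Divisors: 1, 2, 3, 4, 6, 12, 223, 446, 669, 892, 1338, 2676.
Check each in increasing order: 1636^1 ≡ 1636;  1636^2 ≡ 2173;  1636^3 ≡ 2649;  1636^4 ≡ 2378;  1636^6 ≡ 784;  1636^12 ≡ 1623;  1636^223 ≡ 1176;  1636^446 ≡ 1644;  1636^669 ≡ 550;  1636^892 ≡ 1643;  1636^1338 ≡ 2676;  1636^2676 ≡ 1.
Smallest exponent giving 1 is 2676.

2676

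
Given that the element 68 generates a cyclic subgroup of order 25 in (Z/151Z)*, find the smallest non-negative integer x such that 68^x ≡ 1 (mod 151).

Successive powers of 68 modulo 151:
  68^0=1
So 68^0 ≡ 1 (mod 151), giving x = 0.

0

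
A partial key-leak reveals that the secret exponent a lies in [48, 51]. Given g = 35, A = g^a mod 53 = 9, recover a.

50

Compute 35^48 mod 53 = 28, then multiply by 35 repeatedly:
  35^48=28  35^49=26  35^50=9
Found 9 at exponent 50.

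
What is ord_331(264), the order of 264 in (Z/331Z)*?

The order of 264 must divide p − 1 = 330 = 2 · 3 · 5 · 11.
Divisors: 1, 2, 3, 5, 6, 10, 11, 15, 22, 30, 33, 55, 66, 110, 165, 330.
Check each in increasing order: 264^1 ≡ 264;  264^2 ≡ 186;  264^3 ≡ 116;  264^5 ≡ 61;  264^6 ≡ 216;  264^10 ≡ 80;  264^11 ≡ 267;  264^15 ≡ 246;  264^22 ≡ 124;  264^30 ≡ 274;  264^33 ≡ 8;  264^55 ≡ 330;  264^66 ≡ 64;  264^110 ≡ 1.
Smallest exponent giving 1 is 110.

110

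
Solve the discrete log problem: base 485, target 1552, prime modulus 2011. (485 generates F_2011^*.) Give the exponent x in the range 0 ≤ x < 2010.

1715

Baby-step giant-step with m = ceil(sqrt(2010)) = 45.
Baby table (485^j mod 2011 for j=0..44):
  0:1  1:485  2:1949  3:95  4:1833  5:143  6:981  7:1189
  8:1519  9:689  10:339  11:1524  12:1103  13:29  14:1999  15:213
  16:744  17:871  18:125  19:295  20:294  21:1820  22:1882  23:1787
  24:1965  25:1822  26:841  27:1663  28:144  29:1466  30:1127  31:1614
  32:511  33:482  34:494  35:281  36:1548  37:677  38:552  39:257
  40:1974  41:154  42:283  43:507  44:553
Giant step factor: 485^(-45) ≡ 767 (mod 2011).
Scan 1552·767^i mod 2011 for i = 0, 1, …:
  i=0: 1552   i=1: 1883   i=2: 363   i=3: 903
  i=4: 817   i=5: 1218   i=6: 1102   i=7: 614
  i=8: 364   i=9: 1670     …   i=37: 1534
  i=38: 143
Match at i=38, j=5: x = 38·45 + 5 = 1715.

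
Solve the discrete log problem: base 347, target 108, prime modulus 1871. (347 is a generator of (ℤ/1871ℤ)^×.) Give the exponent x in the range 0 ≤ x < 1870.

342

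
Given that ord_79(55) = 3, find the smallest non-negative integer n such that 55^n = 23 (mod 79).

2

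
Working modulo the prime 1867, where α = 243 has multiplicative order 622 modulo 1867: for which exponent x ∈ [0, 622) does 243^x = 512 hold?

Baby-step giant-step with m = ceil(sqrt(622)) = 25.
Baby table (243^j mod 1867 for j=0..24):
  0:1  1:243  2:1172  3:1012  4:1339  5:519  6:1028  7:1493
  8:601  9:417  10:513  11:1437  12:62  13:130  14:1718  15:1133
  16:870  17:439  18:258  19:1083  20:1789  21:1583  22:67  23:1345
  24:110
Giant step factor: 243^(-25) ≡ 41 (mod 1867).
Scan 512·41^i mod 1867 for i = 0, 1, …:
  i=0: 512   i=1: 455   i=2: 1852   i=3: 1252
  i=4: 923   i=5: 503   i=6: 86   i=7: 1659
  i=8: 807   i=9: 1348     …   i=20: 1615
  i=21: 870
Match at i=21, j=16: x = 21·25 + 16 = 541.

541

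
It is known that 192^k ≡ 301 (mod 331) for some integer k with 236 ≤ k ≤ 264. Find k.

259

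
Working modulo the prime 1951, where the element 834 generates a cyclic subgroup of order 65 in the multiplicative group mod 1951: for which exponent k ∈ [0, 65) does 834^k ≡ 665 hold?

Baby-step giant-step with m = ceil(sqrt(65)) = 9.
Baby table (834^j mod 1951 for j=0..8):
  0:1  1:834  2:1000  3:923  4:1088  5:177  6:1293  7:1410
  8:1438
Giant step factor: 834^(-9) ≡ 698 (mod 1951).
Scan 665·698^i mod 1951 for i = 0, 1, …:
  i=0: 665   i=1: 1783   i=2: 1747   i=3: 31
  i=4: 177
Match at i=4, j=5: k = 4·9 + 5 = 41.

41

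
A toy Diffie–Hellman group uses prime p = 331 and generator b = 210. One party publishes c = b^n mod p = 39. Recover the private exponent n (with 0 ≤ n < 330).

74

Baby-step giant-step with m = ceil(sqrt(330)) = 19.
Baby table (210^j mod 331 for j=0..18):
  0:1  1:210  2:77  3:282  4:302  5:199  6:84  7:97
  8:179  9:187  10:212  11:166  12:105  13:204  14:141  15:151
  16:265  17:42  18:214
Giant step factor: 210^(-19) ≡ 135 (mod 331).
Scan 39·135^i mod 331 for i = 0, 1, …:
  i=0: 39   i=1: 300   i=2: 118   i=3: 42
Match at i=3, j=17: n = 3·19 + 17 = 74.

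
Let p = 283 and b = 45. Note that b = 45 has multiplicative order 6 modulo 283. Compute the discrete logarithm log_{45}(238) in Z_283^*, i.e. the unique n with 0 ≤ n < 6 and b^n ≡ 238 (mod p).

Successive powers of 45 modulo 283:
  45^0=1  45^1=45  45^2=44  45^3=282  45^4=238
So 45^4 ≡ 238 (mod 283), giving n = 4.

4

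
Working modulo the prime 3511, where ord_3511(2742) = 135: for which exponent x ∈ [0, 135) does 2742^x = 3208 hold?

13

Baby-step giant-step with m = ceil(sqrt(135)) = 12.
Baby table (2742^j mod 3511 for j=0..11):
  0:1  1:2742  2:1513  3:2155  4:3508  5:2307  6:2483  7:557
  8:9  9:101  10:3084  11:1840
Giant step factor: 2742^(-12) ≡ 130 (mod 3511).
Scan 3208·130^i mod 3511 for i = 0, 1, …:
  i=0: 3208   i=1: 2742
Match at i=1, j=1: x = 1·12 + 1 = 13.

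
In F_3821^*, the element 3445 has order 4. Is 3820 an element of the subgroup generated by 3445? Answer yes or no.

yes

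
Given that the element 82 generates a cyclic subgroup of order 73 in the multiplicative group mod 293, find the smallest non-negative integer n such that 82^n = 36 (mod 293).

Baby-step giant-step with m = ceil(sqrt(73)) = 9.
Baby table (82^j mod 293 for j=0..8):
  0:1  1:82  2:278  3:235  4:225  5:284  6:141  7:135
  8:229
Giant step factor: 82^(-9) ≡ 124 (mod 293).
Scan 36·124^i mod 293 for i = 0, 1, …:
  i=0: 36   i=1: 69   i=2: 59   i=3: 284
Match at i=3, j=5: n = 3·9 + 5 = 32.

32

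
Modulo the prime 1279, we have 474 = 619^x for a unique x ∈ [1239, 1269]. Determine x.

Compute 619^1239 mod 1279 = 88, then multiply by 619 repeatedly:
  619^1239=88  619^1240=754  619^1241=1170  619^1242=316  619^1243=1196
  619^1244=1062  619^1245=1251  619^1246=574  619^1247=1023  619^1248=132
  619^1249=1131  619^1250=476  619^1251=474
Found 474 at exponent 1251.

1251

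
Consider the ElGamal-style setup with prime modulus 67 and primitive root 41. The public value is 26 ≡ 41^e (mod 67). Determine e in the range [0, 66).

34

Baby-step giant-step with m = ceil(sqrt(66)) = 9.
Baby table (41^j mod 67 for j=0..8):
  0:1  1:41  2:6  3:45  4:36  5:2  6:15  7:12
  8:23
Giant step factor: 41^(-9) ≡ 27 (mod 67).
Scan 26·27^i mod 67 for i = 0, 1, …:
  i=0: 26   i=1: 32   i=2: 60   i=3: 12
Match at i=3, j=7: e = 3·9 + 7 = 34.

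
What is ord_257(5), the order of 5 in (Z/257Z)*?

The order of 5 must divide p − 1 = 256 = 2^8.
Divisors: 1, 2, 4, 8, 16, 32, 64, 128, 256.
Check each in increasing order: 5^1 ≡ 5;  5^2 ≡ 25;  5^4 ≡ 111;  5^8 ≡ 242;  5^16 ≡ 225;  5^32 ≡ 253;  5^64 ≡ 16;  5^128 ≡ 256;  5^256 ≡ 1.
Smallest exponent giving 1 is 256.

256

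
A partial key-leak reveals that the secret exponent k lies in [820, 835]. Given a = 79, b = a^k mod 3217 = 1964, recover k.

Compute 79^820 mod 3217 = 1169, then multiply by 79 repeatedly:
  79^820=1169  79^821=2275  79^822=2790  79^823=1654  79^824=1986
  79^825=2478  79^826=2742  79^827=1079  79^828=1599  79^829=858
  79^830=225  79^831=1690  79^832=1613  79^833=1964
Found 1964 at exponent 833.

833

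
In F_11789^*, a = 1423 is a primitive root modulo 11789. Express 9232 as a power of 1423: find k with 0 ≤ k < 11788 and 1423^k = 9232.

Baby-step giant-step with m = ceil(sqrt(11788)) = 109.
Baby table (1423^j mod 11789 for j=0..108):
  0:1  1:1423  2:9010  3:6587  4:1046  5:3044  6:5049  7:5226
  8:9528  9:994  10:11571  11:8089  12:4583  13:2292  14:7752  15:8381
  16:7484  17:4265  18:9549  19:7299  20:368  21:4948  22:2971  23:7271
  24:7680  25:237  26:7159  27:1561  28:4971  29:333  30:2299  31:5924
  32:717  33:6437  34:11587  35:7279  36:7275  37:1583  38:910  39:9929
  40:5745  41:5358  42:8740  43:11414  44:8669  45:4693  46:5565  47:8576
  48:2033  49:4654  50:9013  51:10856  52:4498  53:11016  54:8187  55:2569
  56:1097  57:4883  58:4788  59:11071  60:3929  61:2981  62:9712  63:3468
  64:7162  65:5830  66:8423  67:8305  68:5437  69:3267  70:4075  71:10326
  72:4804  73:10261  74:6621  75:2272  76:2870  77:5016  78:5423  79:6923
  80:7614  81:631  82:1949  83:3012  84:6669  85:11631  86:10946  87:2889
  88:8475  89:11567  90:2397  91:3910  92:11311  93:3568  94:7994  95:10866
  96:6939  97:6804  98:3323  99:1240  100:7959  101:8217  102:9892  103:250
  104:2080  105:801  106:8079  107:2142  108:6504
Giant step factor: 1423^(-109) ≡ 3464 (mod 11789).
Scan 9232·3464^i mod 11789 for i = 0, 1, …:
  i=0: 9232   i=1: 7880   i=2: 4785   i=3: 11695
  i=4: 4476   i=5: 2329   i=6: 3980   i=7: 5379
  i=8: 6236   i=9: 4056     …   i=47: 2128
  i=48: 3267
Match at i=48, j=69: k = 48·109 + 69 = 5301.

5301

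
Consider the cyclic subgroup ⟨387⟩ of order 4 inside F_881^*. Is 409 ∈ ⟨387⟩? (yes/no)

no

409 ∈ ⟨387⟩ iff 409^4 ≡ 1 (mod 881), since |⟨387⟩| = 4.
409^4 mod 881 = 428.
Since 428 ≠ 1, 409 does not lie in the subgroup.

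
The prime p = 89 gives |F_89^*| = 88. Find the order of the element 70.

88

The order of 70 must divide p − 1 = 88 = 2^3 · 11.
Divisors: 1, 2, 4, 8, 11, 22, 44, 88.
Check each in increasing order: 70^1 ≡ 70;  70^2 ≡ 5;  70^4 ≡ 25;  70^8 ≡ 2;  70^11 ≡ 77;  70^22 ≡ 55;  70^44 ≡ 88;  70^88 ≡ 1.
Smallest exponent giving 1 is 88.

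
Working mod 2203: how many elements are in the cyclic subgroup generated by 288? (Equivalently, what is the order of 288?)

The order of 288 must divide p − 1 = 2202 = 2 · 3 · 367.
Divisors: 1, 2, 3, 6, 367, 734, 1101, 2202.
Check each in increasing order: 288^1 ≡ 288;  288^2 ≡ 1433;  288^3 ≡ 743;  288^6 ≡ 1299;  288^367 ≡ 2202;  288^734 ≡ 1.
Smallest exponent giving 1 is 734.

734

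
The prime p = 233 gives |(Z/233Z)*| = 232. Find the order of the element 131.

The order of 131 must divide p − 1 = 232 = 2^3 · 29.
Divisors: 1, 2, 4, 8, 29, 58, 116, 232.
Check each in increasing order: 131^1 ≡ 131;  131^2 ≡ 152;  131^4 ≡ 37;  131^8 ≡ 204;  131^29 ≡ 232;  131^58 ≡ 1.
Smallest exponent giving 1 is 58.

58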